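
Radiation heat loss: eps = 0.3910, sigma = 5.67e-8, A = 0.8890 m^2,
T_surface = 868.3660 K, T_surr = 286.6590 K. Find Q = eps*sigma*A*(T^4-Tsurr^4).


T^4 = 5.6861e+11
Tsurr^4 = 6.7525e+09
Q = 0.3910 * 5.67e-8 * 0.8890 * 5.6185e+11 = 11073.4895 W

11073.4895 W


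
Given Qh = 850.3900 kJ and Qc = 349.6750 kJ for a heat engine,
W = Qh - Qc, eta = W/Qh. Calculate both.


W = 850.3900 - 349.6750 = 500.7150 kJ
eta = 500.7150 / 850.3900 = 0.5888 = 58.8806%

W = 500.7150 kJ, eta = 58.8806%


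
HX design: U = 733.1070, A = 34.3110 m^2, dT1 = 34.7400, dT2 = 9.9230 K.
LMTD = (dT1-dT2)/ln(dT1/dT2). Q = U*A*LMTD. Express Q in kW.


LMTD = 19.8055 K
Q = 733.1070 * 34.3110 * 19.8055 = 498180.0282 W = 498.1800 kW

498.1800 kW


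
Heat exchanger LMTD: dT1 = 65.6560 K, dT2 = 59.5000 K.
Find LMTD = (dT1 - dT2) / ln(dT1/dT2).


dT1/dT2 = 1.1035
ln(dT1/dT2) = 0.0985
LMTD = 6.1560 / 0.0985 = 62.5275 K

62.5275 K


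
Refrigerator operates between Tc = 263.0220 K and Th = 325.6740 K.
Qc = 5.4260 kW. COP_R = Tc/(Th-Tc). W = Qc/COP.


COP = 263.0220 / 62.6520 = 4.1981
W = 5.4260 / 4.1981 = 1.2925 kW

COP = 4.1981, W = 1.2925 kW


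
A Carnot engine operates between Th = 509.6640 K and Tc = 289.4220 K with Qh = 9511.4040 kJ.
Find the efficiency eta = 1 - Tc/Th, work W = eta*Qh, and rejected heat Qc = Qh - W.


eta = 1 - 289.4220/509.6640 = 0.4321
W = 0.4321 * 9511.4040 = 4110.1797 kJ
Qc = 9511.4040 - 4110.1797 = 5401.2243 kJ

eta = 43.2132%, W = 4110.1797 kJ, Qc = 5401.2243 kJ


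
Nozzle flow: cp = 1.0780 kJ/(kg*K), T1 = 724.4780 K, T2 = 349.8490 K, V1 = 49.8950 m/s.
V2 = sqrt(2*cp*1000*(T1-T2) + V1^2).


dT = 374.6290 K
2*cp*1000*dT = 807700.1240
V1^2 = 2489.5110
V2 = sqrt(810189.6350) = 900.1053 m/s

900.1053 m/s


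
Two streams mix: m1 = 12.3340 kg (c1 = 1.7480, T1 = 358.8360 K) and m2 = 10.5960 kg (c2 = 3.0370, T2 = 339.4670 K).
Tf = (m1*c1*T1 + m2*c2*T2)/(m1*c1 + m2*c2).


num = 18660.5096
den = 53.7399
Tf = 347.2376 K

347.2376 K


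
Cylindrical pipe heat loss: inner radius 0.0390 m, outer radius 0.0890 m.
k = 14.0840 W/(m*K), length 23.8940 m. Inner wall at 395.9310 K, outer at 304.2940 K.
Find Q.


dT = 91.6370 K
ln(ro/ri) = 0.8251
Q = 2*pi*14.0840*23.8940*91.6370 / 0.8251 = 234840.1366 W

234840.1366 W


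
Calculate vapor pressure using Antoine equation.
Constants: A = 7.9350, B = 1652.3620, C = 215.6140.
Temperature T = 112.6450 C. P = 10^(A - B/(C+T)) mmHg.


C+T = 328.2590
B/(C+T) = 5.0337
log10(P) = 7.9350 - 5.0337 = 2.9013
P = 10^2.9013 = 796.6834 mmHg

796.6834 mmHg


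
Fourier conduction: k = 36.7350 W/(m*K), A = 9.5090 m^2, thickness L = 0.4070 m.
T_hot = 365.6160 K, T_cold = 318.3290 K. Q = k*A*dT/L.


dT = 47.2870 K
Q = 36.7350 * 9.5090 * 47.2870 / 0.4070 = 40584.6911 W

40584.6911 W


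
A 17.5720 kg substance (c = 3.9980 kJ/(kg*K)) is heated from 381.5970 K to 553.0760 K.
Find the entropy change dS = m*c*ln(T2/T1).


T2/T1 = 1.4494
ln(T2/T1) = 0.3711
dS = 17.5720 * 3.9980 * 0.3711 = 26.0730 kJ/K

26.0730 kJ/K


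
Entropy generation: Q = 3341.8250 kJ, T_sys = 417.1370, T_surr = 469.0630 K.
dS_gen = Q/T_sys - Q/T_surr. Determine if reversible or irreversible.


dS_sys = 3341.8250/417.1370 = 8.0113 kJ/K
dS_surr = -3341.8250/469.0630 = -7.1245 kJ/K
dS_gen = 8.0113 - 7.1245 = 0.8869 kJ/K (irreversible)

dS_gen = 0.8869 kJ/K, irreversible


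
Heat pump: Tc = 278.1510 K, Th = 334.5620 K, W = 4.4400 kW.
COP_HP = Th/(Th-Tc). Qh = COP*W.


COP = 334.5620 / 56.4110 = 5.9308
Qh = 5.9308 * 4.4400 = 26.3327 kW

COP = 5.9308, Qh = 26.3327 kW


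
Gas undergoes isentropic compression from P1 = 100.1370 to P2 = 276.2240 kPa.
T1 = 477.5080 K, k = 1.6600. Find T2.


(k-1)/k = 0.3976
(P2/P1)^exp = 1.4969
T2 = 477.5080 * 1.4969 = 714.8016 K

714.8016 K


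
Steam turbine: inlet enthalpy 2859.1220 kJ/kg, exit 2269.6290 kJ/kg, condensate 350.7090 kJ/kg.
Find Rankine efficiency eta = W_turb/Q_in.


W = 589.4930 kJ/kg
Q_in = 2508.4130 kJ/kg
eta = 0.2350 = 23.5006%

eta = 23.5006%


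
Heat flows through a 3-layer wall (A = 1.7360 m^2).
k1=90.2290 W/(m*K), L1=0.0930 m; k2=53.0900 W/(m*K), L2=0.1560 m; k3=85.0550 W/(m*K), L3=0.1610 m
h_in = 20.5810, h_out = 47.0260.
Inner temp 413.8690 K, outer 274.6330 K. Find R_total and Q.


R_conv_in = 1/(20.5810*1.7360) = 0.0280
R_1 = 0.0930/(90.2290*1.7360) = 0.0006
R_2 = 0.1560/(53.0900*1.7360) = 0.0017
R_3 = 0.1610/(85.0550*1.7360) = 0.0011
R_conv_out = 1/(47.0260*1.7360) = 0.0122
R_total = 0.0436 K/W
Q = 139.2360 / 0.0436 = 3192.4003 W

R_total = 0.0436 K/W, Q = 3192.4003 W


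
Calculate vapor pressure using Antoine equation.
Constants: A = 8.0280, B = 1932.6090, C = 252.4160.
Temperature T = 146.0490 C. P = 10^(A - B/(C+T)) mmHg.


C+T = 398.4650
B/(C+T) = 4.8501
log10(P) = 8.0280 - 4.8501 = 3.1779
P = 10^3.1779 = 1506.1392 mmHg

1506.1392 mmHg


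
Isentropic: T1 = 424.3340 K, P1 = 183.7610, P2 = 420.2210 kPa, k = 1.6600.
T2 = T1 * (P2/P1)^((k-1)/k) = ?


(k-1)/k = 0.3976
(P2/P1)^exp = 1.3894
T2 = 424.3340 * 1.3894 = 589.5654 K

589.5654 K


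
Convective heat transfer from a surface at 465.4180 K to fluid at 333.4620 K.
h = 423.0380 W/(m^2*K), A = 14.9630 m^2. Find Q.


dT = 131.9560 K
Q = 423.0380 * 14.9630 * 131.9560 = 835270.6060 W

835270.6060 W


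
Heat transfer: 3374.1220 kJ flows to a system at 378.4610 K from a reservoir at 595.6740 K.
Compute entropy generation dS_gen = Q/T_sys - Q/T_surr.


dS_sys = 3374.1220/378.4610 = 8.9154 kJ/K
dS_surr = -3374.1220/595.6740 = -5.6644 kJ/K
dS_gen = 8.9154 - 5.6644 = 3.2510 kJ/K (irreversible)

dS_gen = 3.2510 kJ/K, irreversible


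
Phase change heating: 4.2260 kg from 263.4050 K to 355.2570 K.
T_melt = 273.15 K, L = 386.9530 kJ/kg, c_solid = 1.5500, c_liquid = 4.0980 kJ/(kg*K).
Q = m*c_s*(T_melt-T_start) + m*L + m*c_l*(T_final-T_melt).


Q1 (sensible, solid) = 4.2260 * 1.5500 * 9.7450 = 63.8327 kJ
Q2 (latent) = 4.2260 * 386.9530 = 1635.2634 kJ
Q3 (sensible, liquid) = 4.2260 * 4.0980 * 82.1070 = 1421.9412 kJ
Q_total = 3121.0372 kJ

3121.0372 kJ


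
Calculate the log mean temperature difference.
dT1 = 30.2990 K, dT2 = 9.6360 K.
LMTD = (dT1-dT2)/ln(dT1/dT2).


dT1/dT2 = 3.1444
ln(dT1/dT2) = 1.1456
LMTD = 20.6630 / 1.1456 = 18.0367 K

18.0367 K


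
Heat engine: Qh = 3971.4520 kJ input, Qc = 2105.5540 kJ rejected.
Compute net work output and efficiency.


W = 3971.4520 - 2105.5540 = 1865.8980 kJ
eta = 1865.8980 / 3971.4520 = 0.4698 = 46.9828%

W = 1865.8980 kJ, eta = 46.9828%


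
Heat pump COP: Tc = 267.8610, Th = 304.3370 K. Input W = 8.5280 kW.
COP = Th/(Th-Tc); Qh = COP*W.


COP = 304.3370 / 36.4760 = 8.3435
Qh = 8.3435 * 8.5280 = 71.1532 kW

COP = 8.3435, Qh = 71.1532 kW


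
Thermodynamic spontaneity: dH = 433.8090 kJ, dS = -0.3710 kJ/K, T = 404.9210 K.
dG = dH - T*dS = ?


T*dS = 404.9210 * -0.3710 = -150.2257 kJ
dG = 433.8090 + 150.2257 = 584.0347 kJ (non-spontaneous)

dG = 584.0347 kJ, non-spontaneous


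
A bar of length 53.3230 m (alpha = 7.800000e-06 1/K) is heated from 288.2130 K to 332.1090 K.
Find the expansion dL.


dT = 43.8960 K
dL = 7.800000e-06 * 53.3230 * 43.8960 = 0.018257 m
L_final = 53.341257 m

dL = 0.018257 m


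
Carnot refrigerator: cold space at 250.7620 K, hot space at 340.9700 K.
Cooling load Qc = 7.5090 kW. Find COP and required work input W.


COP = 250.7620 / 90.2080 = 2.7798
W = 7.5090 / 2.7798 = 2.7013 kW

COP = 2.7798, W = 2.7013 kW


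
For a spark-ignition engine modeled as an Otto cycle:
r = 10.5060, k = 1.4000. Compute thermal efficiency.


r^(k-1) = 2.5620
eta = 1 - 1/2.5620 = 0.6097 = 60.9676%

60.9676%


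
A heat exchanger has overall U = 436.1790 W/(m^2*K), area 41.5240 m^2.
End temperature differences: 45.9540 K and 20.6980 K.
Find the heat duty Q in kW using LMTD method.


LMTD = 31.6648 K
Q = 436.1790 * 41.5240 * 31.6648 = 573510.3752 W = 573.5104 kW

573.5104 kW


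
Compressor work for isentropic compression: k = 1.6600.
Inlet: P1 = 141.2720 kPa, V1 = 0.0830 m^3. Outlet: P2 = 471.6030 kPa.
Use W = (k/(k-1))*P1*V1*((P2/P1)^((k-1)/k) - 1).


(k-1)/k = 0.3976
(P2/P1)^exp = 1.6149
W = 2.5152 * 141.2720 * 0.0830 * (1.6149 - 1) = 18.1345 kJ

18.1345 kJ


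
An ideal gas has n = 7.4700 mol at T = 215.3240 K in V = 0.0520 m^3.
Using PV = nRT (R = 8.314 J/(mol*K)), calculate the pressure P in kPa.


P = nRT/V = 7.4700 * 8.314 * 215.3240 / 0.0520
= 13372.8219 / 0.0520 = 257169.6521 Pa = 257.1697 kPa

257.1697 kPa


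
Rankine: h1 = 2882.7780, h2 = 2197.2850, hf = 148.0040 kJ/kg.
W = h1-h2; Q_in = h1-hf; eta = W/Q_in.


W = 685.4930 kJ/kg
Q_in = 2734.7740 kJ/kg
eta = 0.2507 = 25.0658%

eta = 25.0658%


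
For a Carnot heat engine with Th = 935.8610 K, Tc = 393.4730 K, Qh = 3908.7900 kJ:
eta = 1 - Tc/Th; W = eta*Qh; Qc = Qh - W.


eta = 1 - 393.4730/935.8610 = 0.5796
W = 0.5796 * 3908.7900 = 2265.3800 kJ
Qc = 3908.7900 - 2265.3800 = 1643.4100 kJ

eta = 57.9560%, W = 2265.3800 kJ, Qc = 1643.4100 kJ


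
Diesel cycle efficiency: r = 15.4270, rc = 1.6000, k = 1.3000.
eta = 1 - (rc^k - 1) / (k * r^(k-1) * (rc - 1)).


r^(k-1) = 2.2724
rc^k = 1.8423
eta = 0.5248 = 52.4798%

52.4798%


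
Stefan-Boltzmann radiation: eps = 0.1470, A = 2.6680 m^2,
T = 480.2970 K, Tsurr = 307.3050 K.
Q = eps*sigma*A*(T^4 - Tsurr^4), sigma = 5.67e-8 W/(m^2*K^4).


T^4 = 5.3216e+10
Tsurr^4 = 8.9182e+09
Q = 0.1470 * 5.67e-8 * 2.6680 * 4.4297e+10 = 985.0649 W

985.0649 W


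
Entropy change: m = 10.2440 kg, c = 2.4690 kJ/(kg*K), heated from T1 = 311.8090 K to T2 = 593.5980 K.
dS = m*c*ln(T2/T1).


T2/T1 = 1.9037
ln(T2/T1) = 0.6438
dS = 10.2440 * 2.4690 * 0.6438 = 16.2836 kJ/K

16.2836 kJ/K


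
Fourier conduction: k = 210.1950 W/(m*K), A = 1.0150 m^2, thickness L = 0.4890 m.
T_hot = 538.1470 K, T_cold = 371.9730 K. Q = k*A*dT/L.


dT = 166.1740 K
Q = 210.1950 * 1.0150 * 166.1740 / 0.4890 = 72500.7732 W

72500.7732 W


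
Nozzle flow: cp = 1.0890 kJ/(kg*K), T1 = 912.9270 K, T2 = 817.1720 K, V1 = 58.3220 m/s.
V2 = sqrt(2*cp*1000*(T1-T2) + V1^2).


dT = 95.7550 K
2*cp*1000*dT = 208554.3900
V1^2 = 3401.4557
V2 = sqrt(211955.8457) = 460.3866 m/s

460.3866 m/s


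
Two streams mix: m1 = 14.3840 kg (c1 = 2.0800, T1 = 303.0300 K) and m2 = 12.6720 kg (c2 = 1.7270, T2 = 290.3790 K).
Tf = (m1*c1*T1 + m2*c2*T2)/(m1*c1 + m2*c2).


num = 15421.0817
den = 51.8033
Tf = 297.6855 K

297.6855 K


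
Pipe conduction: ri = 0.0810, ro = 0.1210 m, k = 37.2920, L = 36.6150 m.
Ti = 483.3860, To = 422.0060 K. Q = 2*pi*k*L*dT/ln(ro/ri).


dT = 61.3800 K
ln(ro/ri) = 0.4013
Q = 2*pi*37.2920*36.6150*61.3800 / 0.4013 = 1312101.7508 W

1312101.7508 W


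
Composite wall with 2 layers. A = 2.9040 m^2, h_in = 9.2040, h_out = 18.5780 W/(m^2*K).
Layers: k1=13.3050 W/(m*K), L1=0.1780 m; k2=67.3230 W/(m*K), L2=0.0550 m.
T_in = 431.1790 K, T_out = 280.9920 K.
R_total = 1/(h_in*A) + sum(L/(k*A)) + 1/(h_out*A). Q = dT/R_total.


R_conv_in = 1/(9.2040*2.9040) = 0.0374
R_1 = 0.1780/(13.3050*2.9040) = 0.0046
R_2 = 0.0550/(67.3230*2.9040) = 0.0003
R_conv_out = 1/(18.5780*2.9040) = 0.0185
R_total = 0.0608 K/W
Q = 150.1870 / 0.0608 = 2468.6750 W

R_total = 0.0608 K/W, Q = 2468.6750 W


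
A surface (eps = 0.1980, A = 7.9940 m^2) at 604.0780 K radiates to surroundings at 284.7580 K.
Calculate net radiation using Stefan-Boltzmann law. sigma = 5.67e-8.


T^4 = 1.3316e+11
Tsurr^4 = 6.5751e+09
Q = 0.1980 * 5.67e-8 * 7.9940 * 1.2658e+11 = 11360.3687 W

11360.3687 W


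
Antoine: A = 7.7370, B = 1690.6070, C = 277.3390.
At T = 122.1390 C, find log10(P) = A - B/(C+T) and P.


C+T = 399.4780
B/(C+T) = 4.2320
log10(P) = 7.7370 - 4.2320 = 3.5050
P = 10^3.5050 = 3198.5982 mmHg

3198.5982 mmHg


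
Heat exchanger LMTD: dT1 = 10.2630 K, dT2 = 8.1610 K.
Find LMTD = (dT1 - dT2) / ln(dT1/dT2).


dT1/dT2 = 1.2576
ln(dT1/dT2) = 0.2292
LMTD = 2.1020 / 0.2292 = 9.1719 K

9.1719 K


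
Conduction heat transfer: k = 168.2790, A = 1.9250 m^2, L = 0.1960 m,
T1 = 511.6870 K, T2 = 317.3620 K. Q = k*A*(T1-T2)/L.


dT = 194.3250 K
Q = 168.2790 * 1.9250 * 194.3250 / 0.1960 = 321168.7352 W

321168.7352 W


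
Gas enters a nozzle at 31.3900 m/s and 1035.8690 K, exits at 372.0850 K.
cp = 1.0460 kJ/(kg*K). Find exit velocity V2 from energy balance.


dT = 663.7840 K
2*cp*1000*dT = 1388636.1280
V1^2 = 985.3321
V2 = sqrt(1389621.4601) = 1178.8221 m/s

1178.8221 m/s


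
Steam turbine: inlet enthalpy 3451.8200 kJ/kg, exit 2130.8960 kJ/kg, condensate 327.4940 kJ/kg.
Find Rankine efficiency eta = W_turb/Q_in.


W = 1320.9240 kJ/kg
Q_in = 3124.3260 kJ/kg
eta = 0.4228 = 42.2787%

eta = 42.2787%


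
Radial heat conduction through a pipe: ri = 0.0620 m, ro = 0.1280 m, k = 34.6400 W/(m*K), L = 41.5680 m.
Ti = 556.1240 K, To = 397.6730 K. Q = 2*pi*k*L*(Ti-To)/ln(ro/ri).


dT = 158.4510 K
ln(ro/ri) = 0.7249
Q = 2*pi*34.6400*41.5680*158.4510 / 0.7249 = 1977589.8972 W

1977589.8972 W


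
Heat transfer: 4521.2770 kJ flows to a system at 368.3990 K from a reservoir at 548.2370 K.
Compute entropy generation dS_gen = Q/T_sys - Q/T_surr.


dS_sys = 4521.2770/368.3990 = 12.2728 kJ/K
dS_surr = -4521.2770/548.2370 = -8.2469 kJ/K
dS_gen = 12.2728 - 8.2469 = 4.0258 kJ/K (irreversible)

dS_gen = 4.0258 kJ/K, irreversible


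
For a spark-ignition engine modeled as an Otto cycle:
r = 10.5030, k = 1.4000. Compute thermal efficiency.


r^(k-1) = 2.5617
eta = 1 - 1/2.5617 = 0.6096 = 60.9632%

60.9632%


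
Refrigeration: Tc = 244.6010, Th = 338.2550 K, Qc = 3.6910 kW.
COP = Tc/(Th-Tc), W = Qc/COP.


COP = 244.6010 / 93.6540 = 2.6118
W = 3.6910 / 2.6118 = 1.4132 kW

COP = 2.6118, W = 1.4132 kW


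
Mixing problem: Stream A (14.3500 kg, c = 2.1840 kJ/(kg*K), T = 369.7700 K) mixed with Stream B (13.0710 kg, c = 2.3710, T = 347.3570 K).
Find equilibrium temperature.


num = 22353.7989
den = 62.3317
Tf = 358.6263 K

358.6263 K


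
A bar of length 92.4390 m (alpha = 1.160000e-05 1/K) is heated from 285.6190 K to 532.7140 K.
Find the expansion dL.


dT = 247.0950 K
dL = 1.160000e-05 * 92.4390 * 247.0950 = 0.264958 m
L_final = 92.703958 m

dL = 0.264958 m


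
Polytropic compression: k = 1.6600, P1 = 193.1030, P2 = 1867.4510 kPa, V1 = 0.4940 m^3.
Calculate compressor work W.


(k-1)/k = 0.3976
(P2/P1)^exp = 2.4650
W = 2.5152 * 193.1030 * 0.4940 * (2.4650 - 1) = 351.4837 kJ

351.4837 kJ


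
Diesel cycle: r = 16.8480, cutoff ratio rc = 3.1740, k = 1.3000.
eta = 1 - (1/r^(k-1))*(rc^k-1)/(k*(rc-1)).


r^(k-1) = 2.3333
rc^k = 4.4884
eta = 0.4710 = 47.1000%

47.1000%


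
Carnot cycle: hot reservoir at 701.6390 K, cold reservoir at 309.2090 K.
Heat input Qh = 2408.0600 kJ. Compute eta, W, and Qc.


eta = 1 - 309.2090/701.6390 = 0.5593
W = 0.5593 * 2408.0600 = 1346.8393 kJ
Qc = 2408.0600 - 1346.8393 = 1061.2207 kJ

eta = 55.9305%, W = 1346.8393 kJ, Qc = 1061.2207 kJ


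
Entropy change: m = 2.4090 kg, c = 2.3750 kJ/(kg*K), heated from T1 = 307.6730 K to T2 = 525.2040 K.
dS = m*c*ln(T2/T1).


T2/T1 = 1.7070
ln(T2/T1) = 0.5347
dS = 2.4090 * 2.3750 * 0.5347 = 3.0595 kJ/K

3.0595 kJ/K


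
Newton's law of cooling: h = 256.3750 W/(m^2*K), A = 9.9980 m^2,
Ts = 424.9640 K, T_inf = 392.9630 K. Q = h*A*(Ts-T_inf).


dT = 32.0010 K
Q = 256.3750 * 9.9980 * 32.0010 = 82026.1552 W

82026.1552 W


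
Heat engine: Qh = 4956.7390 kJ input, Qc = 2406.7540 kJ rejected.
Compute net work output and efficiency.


W = 4956.7390 - 2406.7540 = 2549.9850 kJ
eta = 2549.9850 / 4956.7390 = 0.5144 = 51.4448%

W = 2549.9850 kJ, eta = 51.4448%


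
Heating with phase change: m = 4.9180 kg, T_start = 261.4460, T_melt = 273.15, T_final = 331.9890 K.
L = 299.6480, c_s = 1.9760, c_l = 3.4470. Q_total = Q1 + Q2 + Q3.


Q1 (sensible, solid) = 4.9180 * 1.9760 * 11.7040 = 113.7391 kJ
Q2 (latent) = 4.9180 * 299.6480 = 1473.6689 kJ
Q3 (sensible, liquid) = 4.9180 * 3.4470 * 58.8390 = 997.4591 kJ
Q_total = 2584.8670 kJ

2584.8670 kJ


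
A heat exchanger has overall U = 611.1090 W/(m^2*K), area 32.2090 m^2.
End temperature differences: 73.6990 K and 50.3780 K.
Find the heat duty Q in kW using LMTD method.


LMTD = 61.3009 K
Q = 611.1090 * 32.2090 * 61.3009 = 1206599.1485 W = 1206.5991 kW

1206.5991 kW


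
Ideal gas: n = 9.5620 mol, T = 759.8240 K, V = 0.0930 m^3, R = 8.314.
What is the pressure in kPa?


P = nRT/V = 9.5620 * 8.314 * 759.8240 / 0.0930
= 60404.8439 / 0.0930 = 649514.4511 Pa = 649.5145 kPa

649.5145 kPa


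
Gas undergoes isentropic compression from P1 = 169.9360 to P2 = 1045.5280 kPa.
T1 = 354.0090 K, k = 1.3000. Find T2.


(k-1)/k = 0.2308
(P2/P1)^exp = 1.5209
T2 = 354.0090 * 1.5209 = 538.3972 K

538.3972 K


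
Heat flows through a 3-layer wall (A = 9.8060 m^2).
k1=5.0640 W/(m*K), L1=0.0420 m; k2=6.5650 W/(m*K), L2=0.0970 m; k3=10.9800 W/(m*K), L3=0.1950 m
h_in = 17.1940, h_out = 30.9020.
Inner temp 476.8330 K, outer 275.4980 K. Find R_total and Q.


R_conv_in = 1/(17.1940*9.8060) = 0.0059
R_1 = 0.0420/(5.0640*9.8060) = 0.0008
R_2 = 0.0970/(6.5650*9.8060) = 0.0015
R_3 = 0.1950/(10.9800*9.8060) = 0.0018
R_conv_out = 1/(30.9020*9.8060) = 0.0033
R_total = 0.0134 K/W
Q = 201.3350 / 0.0134 = 15030.8895 W

R_total = 0.0134 K/W, Q = 15030.8895 W


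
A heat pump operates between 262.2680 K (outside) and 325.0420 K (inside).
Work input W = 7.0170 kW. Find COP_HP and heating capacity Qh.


COP = 325.0420 / 62.7740 = 5.1780
Qh = 5.1780 * 7.0170 = 36.3338 kW

COP = 5.1780, Qh = 36.3338 kW


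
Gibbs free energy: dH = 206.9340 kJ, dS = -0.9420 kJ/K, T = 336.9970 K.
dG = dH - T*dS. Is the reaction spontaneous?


T*dS = 336.9970 * -0.9420 = -317.4512 kJ
dG = 206.9340 + 317.4512 = 524.3852 kJ (non-spontaneous)

dG = 524.3852 kJ, non-spontaneous


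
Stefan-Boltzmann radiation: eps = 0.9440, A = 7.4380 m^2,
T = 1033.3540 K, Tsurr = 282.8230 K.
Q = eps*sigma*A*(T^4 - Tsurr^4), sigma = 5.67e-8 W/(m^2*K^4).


T^4 = 1.1402e+12
Tsurr^4 = 6.3982e+09
Q = 0.9440 * 5.67e-8 * 7.4380 * 1.1338e+12 = 451402.4516 W

451402.4516 W


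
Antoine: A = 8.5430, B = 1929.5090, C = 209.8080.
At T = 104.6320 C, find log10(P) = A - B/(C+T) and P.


C+T = 314.4400
B/(C+T) = 6.1363
log10(P) = 8.5430 - 6.1363 = 2.4067
P = 10^2.4067 = 255.0736 mmHg

255.0736 mmHg


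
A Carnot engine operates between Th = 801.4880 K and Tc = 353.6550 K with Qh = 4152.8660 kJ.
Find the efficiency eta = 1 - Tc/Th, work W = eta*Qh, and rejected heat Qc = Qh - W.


eta = 1 - 353.6550/801.4880 = 0.5588
W = 0.5588 * 4152.8660 = 2320.4221 kJ
Qc = 4152.8660 - 2320.4221 = 1832.4439 kJ

eta = 55.8752%, W = 2320.4221 kJ, Qc = 1832.4439 kJ


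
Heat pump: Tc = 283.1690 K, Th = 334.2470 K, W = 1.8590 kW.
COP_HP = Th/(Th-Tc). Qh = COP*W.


COP = 334.2470 / 51.0780 = 6.5439
Qh = 6.5439 * 1.8590 = 12.1650 kW

COP = 6.5439, Qh = 12.1650 kW


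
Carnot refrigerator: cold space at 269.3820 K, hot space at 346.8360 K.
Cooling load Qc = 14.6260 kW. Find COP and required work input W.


COP = 269.3820 / 77.4540 = 3.4780
W = 14.6260 / 3.4780 = 4.2053 kW

COP = 3.4780, W = 4.2053 kW


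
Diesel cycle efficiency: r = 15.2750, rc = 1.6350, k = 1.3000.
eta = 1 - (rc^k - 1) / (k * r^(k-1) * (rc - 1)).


r^(k-1) = 2.2657
rc^k = 1.8948
eta = 0.5216 = 52.1552%

52.1552%


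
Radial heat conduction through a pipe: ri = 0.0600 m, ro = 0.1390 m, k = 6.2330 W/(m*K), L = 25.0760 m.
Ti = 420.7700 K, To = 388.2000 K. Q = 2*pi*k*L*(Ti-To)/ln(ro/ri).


dT = 32.5700 K
ln(ro/ri) = 0.8401
Q = 2*pi*6.2330*25.0760*32.5700 / 0.8401 = 38072.1013 W

38072.1013 W


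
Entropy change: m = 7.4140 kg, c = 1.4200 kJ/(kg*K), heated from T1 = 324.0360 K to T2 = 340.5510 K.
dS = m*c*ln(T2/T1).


T2/T1 = 1.0510
ln(T2/T1) = 0.0497
dS = 7.4140 * 1.4200 * 0.0497 = 0.5233 kJ/K

0.5233 kJ/K


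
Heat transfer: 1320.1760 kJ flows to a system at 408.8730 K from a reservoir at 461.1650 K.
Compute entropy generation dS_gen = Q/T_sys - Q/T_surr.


dS_sys = 1320.1760/408.8730 = 3.2288 kJ/K
dS_surr = -1320.1760/461.1650 = -2.8627 kJ/K
dS_gen = 3.2288 - 2.8627 = 0.3661 kJ/K (irreversible)

dS_gen = 0.3661 kJ/K, irreversible


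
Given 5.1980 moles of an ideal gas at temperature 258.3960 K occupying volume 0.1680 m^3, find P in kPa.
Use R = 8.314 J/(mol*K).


P = nRT/V = 5.1980 * 8.314 * 258.3960 / 0.1680
= 11166.8860 / 0.1680 = 66469.5594 Pa = 66.4696 kPa

66.4696 kPa


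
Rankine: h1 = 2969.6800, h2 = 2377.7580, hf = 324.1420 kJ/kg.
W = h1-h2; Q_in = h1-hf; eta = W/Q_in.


W = 591.9220 kJ/kg
Q_in = 2645.5380 kJ/kg
eta = 0.2237 = 22.3744%

eta = 22.3744%


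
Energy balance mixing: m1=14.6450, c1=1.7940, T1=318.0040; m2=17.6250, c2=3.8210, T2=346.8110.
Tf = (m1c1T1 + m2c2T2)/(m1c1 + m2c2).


num = 31710.9906
den = 93.6183
Tf = 338.7266 K

338.7266 K


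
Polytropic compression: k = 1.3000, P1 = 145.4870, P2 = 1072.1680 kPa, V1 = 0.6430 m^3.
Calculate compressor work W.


(k-1)/k = 0.2308
(P2/P1)^exp = 1.5855
W = 4.3333 * 145.4870 * 0.6430 * (1.5855 - 1) = 237.3648 kJ

237.3648 kJ


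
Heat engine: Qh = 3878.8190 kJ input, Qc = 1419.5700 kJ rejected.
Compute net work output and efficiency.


W = 3878.8190 - 1419.5700 = 2459.2490 kJ
eta = 2459.2490 / 3878.8190 = 0.6340 = 63.4020%

W = 2459.2490 kJ, eta = 63.4020%


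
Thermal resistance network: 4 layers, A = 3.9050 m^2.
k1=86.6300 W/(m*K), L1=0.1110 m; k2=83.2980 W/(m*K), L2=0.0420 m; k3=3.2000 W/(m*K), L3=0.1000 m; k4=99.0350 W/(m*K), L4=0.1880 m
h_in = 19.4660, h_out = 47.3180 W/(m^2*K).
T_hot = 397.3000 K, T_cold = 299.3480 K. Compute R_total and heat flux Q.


R_conv_in = 1/(19.4660*3.9050) = 0.0132
R_1 = 0.1110/(86.6300*3.9050) = 0.0003
R_2 = 0.0420/(83.2980*3.9050) = 0.0001
R_3 = 0.1000/(3.2000*3.9050) = 0.0080
R_4 = 0.1880/(99.0350*3.9050) = 0.0005
R_conv_out = 1/(47.3180*3.9050) = 0.0054
R_total = 0.0275 K/W
Q = 97.9520 / 0.0275 = 3560.1811 W

R_total = 0.0275 K/W, Q = 3560.1811 W


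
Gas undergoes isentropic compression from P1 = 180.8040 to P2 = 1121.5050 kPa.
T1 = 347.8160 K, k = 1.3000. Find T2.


(k-1)/k = 0.2308
(P2/P1)^exp = 1.5237
T2 = 347.8160 * 1.5237 = 529.9754 K

529.9754 K


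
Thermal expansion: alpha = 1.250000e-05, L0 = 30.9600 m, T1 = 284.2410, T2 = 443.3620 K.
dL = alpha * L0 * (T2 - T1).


dT = 159.1210 K
dL = 1.250000e-05 * 30.9600 * 159.1210 = 0.061580 m
L_final = 31.021580 m

dL = 0.061580 m


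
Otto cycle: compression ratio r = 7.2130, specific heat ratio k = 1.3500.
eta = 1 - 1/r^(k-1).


r^(k-1) = 1.9968
eta = 1 - 1/1.9968 = 0.4992 = 49.9206%

49.9206%


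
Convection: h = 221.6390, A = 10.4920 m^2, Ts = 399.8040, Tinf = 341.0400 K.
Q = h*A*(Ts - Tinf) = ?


dT = 58.7640 K
Q = 221.6390 * 10.4920 * 58.7640 = 136651.9439 W

136651.9439 W


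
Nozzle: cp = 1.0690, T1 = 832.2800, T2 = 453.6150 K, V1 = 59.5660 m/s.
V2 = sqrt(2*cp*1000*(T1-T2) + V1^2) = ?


dT = 378.6650 K
2*cp*1000*dT = 809585.7700
V1^2 = 3548.1084
V2 = sqrt(813133.8784) = 901.7394 m/s

901.7394 m/s


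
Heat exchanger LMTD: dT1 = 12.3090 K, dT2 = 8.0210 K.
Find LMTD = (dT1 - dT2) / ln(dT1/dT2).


dT1/dT2 = 1.5346
ln(dT1/dT2) = 0.4283
LMTD = 4.2880 / 0.4283 = 10.0124 K

10.0124 K


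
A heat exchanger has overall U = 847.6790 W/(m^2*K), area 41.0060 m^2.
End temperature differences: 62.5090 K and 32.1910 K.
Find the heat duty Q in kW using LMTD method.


LMTD = 45.6855 K
Q = 847.6790 * 41.0060 * 45.6855 = 1588025.7291 W = 1588.0257 kW

1588.0257 kW


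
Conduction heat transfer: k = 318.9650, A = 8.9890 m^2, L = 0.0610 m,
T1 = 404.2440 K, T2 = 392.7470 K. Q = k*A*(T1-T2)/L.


dT = 11.4970 K
Q = 318.9650 * 8.9890 * 11.4970 / 0.0610 = 540392.2442 W

540392.2442 W


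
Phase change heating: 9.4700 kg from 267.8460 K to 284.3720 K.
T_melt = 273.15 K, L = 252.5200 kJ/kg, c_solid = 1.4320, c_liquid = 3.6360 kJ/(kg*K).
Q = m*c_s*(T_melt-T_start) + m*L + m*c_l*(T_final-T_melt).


Q1 (sensible, solid) = 9.4700 * 1.4320 * 5.3040 = 71.9278 kJ
Q2 (latent) = 9.4700 * 252.5200 = 2391.3644 kJ
Q3 (sensible, liquid) = 9.4700 * 3.6360 * 11.2220 = 386.4062 kJ
Q_total = 2849.6984 kJ

2849.6984 kJ


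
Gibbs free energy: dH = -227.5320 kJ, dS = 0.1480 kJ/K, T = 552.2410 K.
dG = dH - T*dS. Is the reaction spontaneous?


T*dS = 552.2410 * 0.1480 = 81.7317 kJ
dG = -227.5320 - 81.7317 = -309.2637 kJ (spontaneous)

dG = -309.2637 kJ, spontaneous


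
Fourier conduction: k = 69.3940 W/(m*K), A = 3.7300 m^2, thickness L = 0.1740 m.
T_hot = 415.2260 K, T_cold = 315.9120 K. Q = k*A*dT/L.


dT = 99.3140 K
Q = 69.3940 * 3.7300 * 99.3140 / 0.1740 = 147737.9197 W

147737.9197 W


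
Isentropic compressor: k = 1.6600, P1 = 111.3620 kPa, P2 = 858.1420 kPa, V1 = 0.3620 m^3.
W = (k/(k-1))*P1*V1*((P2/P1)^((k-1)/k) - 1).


(k-1)/k = 0.3976
(P2/P1)^exp = 2.2521
W = 2.5152 * 111.3620 * 0.3620 * (2.2521 - 1) = 126.9569 kJ

126.9569 kJ


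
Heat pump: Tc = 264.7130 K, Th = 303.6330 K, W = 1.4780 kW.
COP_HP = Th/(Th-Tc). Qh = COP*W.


COP = 303.6330 / 38.9200 = 7.8015
Qh = 7.8015 * 1.4780 = 11.5306 kW

COP = 7.8015, Qh = 11.5306 kW


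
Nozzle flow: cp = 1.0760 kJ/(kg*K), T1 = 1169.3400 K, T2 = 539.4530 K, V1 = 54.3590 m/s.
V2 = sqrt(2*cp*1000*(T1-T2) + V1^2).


dT = 629.8870 K
2*cp*1000*dT = 1355516.8240
V1^2 = 2954.9009
V2 = sqrt(1358471.7249) = 1165.5350 m/s

1165.5350 m/s


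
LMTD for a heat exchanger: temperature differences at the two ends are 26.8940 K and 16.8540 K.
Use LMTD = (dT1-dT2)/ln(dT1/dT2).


dT1/dT2 = 1.5957
ln(dT1/dT2) = 0.4673
LMTD = 10.0400 / 0.4673 = 21.4844 K

21.4844 K


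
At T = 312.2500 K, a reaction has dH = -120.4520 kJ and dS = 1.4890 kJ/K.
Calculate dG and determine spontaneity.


T*dS = 312.2500 * 1.4890 = 464.9403 kJ
dG = -120.4520 - 464.9403 = -585.3923 kJ (spontaneous)

dG = -585.3923 kJ, spontaneous


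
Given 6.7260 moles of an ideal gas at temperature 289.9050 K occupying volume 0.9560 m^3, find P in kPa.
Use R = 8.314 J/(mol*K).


P = nRT/V = 6.7260 * 8.314 * 289.9050 / 0.9560
= 16211.4772 / 0.9560 = 16957.6121 Pa = 16.9576 kPa

16.9576 kPa


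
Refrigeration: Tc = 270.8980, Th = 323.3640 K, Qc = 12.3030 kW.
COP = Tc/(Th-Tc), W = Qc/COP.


COP = 270.8980 / 52.4660 = 5.1633
W = 12.3030 / 5.1633 = 2.3828 kW

COP = 5.1633, W = 2.3828 kW


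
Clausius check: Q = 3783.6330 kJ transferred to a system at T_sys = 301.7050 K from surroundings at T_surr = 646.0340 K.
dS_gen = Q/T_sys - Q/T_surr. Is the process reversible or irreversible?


dS_sys = 3783.6330/301.7050 = 12.5408 kJ/K
dS_surr = -3783.6330/646.0340 = -5.8567 kJ/K
dS_gen = 12.5408 - 5.8567 = 6.6841 kJ/K (irreversible)

dS_gen = 6.6841 kJ/K, irreversible


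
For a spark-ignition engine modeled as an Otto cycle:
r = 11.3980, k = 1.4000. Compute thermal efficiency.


r^(k-1) = 2.6469
eta = 1 - 1/2.6469 = 0.6222 = 62.2194%

62.2194%


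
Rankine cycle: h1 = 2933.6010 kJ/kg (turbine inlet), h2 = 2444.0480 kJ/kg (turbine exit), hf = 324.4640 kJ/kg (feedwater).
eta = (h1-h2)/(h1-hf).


W = 489.5530 kJ/kg
Q_in = 2609.1370 kJ/kg
eta = 0.1876 = 18.7630%

eta = 18.7630%


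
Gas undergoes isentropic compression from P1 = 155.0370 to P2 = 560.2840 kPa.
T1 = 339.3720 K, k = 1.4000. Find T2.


(k-1)/k = 0.2857
(P2/P1)^exp = 1.4435
T2 = 339.3720 * 1.4435 = 489.8880 K

489.8880 K


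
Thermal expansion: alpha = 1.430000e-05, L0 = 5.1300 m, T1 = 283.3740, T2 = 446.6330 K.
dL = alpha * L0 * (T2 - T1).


dT = 163.2590 K
dL = 1.430000e-05 * 5.1300 * 163.2590 = 0.011977 m
L_final = 5.141977 m

dL = 0.011977 m


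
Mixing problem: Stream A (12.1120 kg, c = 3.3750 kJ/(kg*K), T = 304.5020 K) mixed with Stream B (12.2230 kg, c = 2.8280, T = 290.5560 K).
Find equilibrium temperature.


num = 22490.9786
den = 75.4446
Tf = 298.1123 K

298.1123 K


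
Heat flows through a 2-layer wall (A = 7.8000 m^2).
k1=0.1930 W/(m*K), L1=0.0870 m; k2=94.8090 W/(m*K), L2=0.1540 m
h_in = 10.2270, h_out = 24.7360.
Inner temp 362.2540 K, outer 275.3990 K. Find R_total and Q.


R_conv_in = 1/(10.2270*7.8000) = 0.0125
R_1 = 0.0870/(0.1930*7.8000) = 0.0578
R_2 = 0.1540/(94.8090*7.8000) = 0.0002
R_conv_out = 1/(24.7360*7.8000) = 0.0052
R_total = 0.0757 K/W
Q = 86.8550 / 0.0757 = 1147.0689 W

R_total = 0.0757 K/W, Q = 1147.0689 W


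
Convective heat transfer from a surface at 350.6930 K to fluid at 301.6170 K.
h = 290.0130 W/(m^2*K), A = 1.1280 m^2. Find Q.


dT = 49.0760 K
Q = 290.0130 * 1.1280 * 49.0760 = 16054.4608 W

16054.4608 W


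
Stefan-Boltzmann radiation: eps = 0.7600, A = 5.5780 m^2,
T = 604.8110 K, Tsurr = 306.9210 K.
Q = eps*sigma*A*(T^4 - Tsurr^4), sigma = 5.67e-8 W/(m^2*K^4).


T^4 = 1.3381e+11
Tsurr^4 = 8.8737e+09
Q = 0.7600 * 5.67e-8 * 5.5780 * 1.2493e+11 = 30029.8482 W

30029.8482 W


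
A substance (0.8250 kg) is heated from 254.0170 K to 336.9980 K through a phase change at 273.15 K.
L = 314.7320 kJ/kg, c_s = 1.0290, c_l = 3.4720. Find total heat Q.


Q1 (sensible, solid) = 0.8250 * 1.0290 * 19.1330 = 16.2425 kJ
Q2 (latent) = 0.8250 * 314.7320 = 259.6539 kJ
Q3 (sensible, liquid) = 0.8250 * 3.4720 * 63.8480 = 182.8862 kJ
Q_total = 458.7826 kJ

458.7826 kJ


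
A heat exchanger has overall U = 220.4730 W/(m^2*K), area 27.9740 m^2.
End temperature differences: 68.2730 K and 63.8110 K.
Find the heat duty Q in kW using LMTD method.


LMTD = 66.0169 K
Q = 220.4730 * 27.9740 * 66.0169 = 407159.8192 W = 407.1598 kW

407.1598 kW


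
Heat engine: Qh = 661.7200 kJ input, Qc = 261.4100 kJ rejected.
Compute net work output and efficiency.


W = 661.7200 - 261.4100 = 400.3100 kJ
eta = 400.3100 / 661.7200 = 0.6050 = 60.4954%

W = 400.3100 kJ, eta = 60.4954%


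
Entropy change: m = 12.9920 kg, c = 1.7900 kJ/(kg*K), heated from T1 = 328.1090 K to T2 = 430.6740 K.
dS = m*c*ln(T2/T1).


T2/T1 = 1.3126
ln(T2/T1) = 0.2720
dS = 12.9920 * 1.7900 * 0.2720 = 6.3257 kJ/K

6.3257 kJ/K


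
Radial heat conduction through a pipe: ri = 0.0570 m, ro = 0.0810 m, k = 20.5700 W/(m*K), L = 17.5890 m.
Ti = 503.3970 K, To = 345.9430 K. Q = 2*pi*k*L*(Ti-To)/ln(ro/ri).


dT = 157.4540 K
ln(ro/ri) = 0.3514
Q = 2*pi*20.5700*17.5890*157.4540 / 0.3514 = 1018614.5174 W

1018614.5174 W


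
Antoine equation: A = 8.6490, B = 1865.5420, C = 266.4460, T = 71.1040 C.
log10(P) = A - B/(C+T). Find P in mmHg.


C+T = 337.5500
B/(C+T) = 5.5267
log10(P) = 8.6490 - 5.5267 = 3.1223
P = 10^3.1223 = 1325.2168 mmHg

1325.2168 mmHg


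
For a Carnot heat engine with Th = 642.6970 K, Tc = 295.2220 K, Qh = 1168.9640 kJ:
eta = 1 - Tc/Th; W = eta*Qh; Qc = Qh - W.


eta = 1 - 295.2220/642.6970 = 0.5407
W = 0.5407 * 1168.9640 = 632.0020 kJ
Qc = 1168.9640 - 632.0020 = 536.9620 kJ

eta = 54.0651%, W = 632.0020 kJ, Qc = 536.9620 kJ


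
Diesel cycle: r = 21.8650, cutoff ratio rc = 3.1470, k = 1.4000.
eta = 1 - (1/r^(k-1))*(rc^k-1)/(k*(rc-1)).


r^(k-1) = 3.4348
rc^k = 4.9780
eta = 0.6147 = 61.4694%

61.4694%


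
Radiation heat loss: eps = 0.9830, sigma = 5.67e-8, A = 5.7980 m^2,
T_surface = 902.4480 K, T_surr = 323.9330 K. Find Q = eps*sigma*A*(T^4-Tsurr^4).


T^4 = 6.6327e+11
Tsurr^4 = 1.1011e+10
Q = 0.9830 * 5.67e-8 * 5.7980 * 6.5226e+11 = 210781.9096 W

210781.9096 W


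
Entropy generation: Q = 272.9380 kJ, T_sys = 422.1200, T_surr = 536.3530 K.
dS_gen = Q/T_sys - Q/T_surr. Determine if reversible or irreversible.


dS_sys = 272.9380/422.1200 = 0.6466 kJ/K
dS_surr = -272.9380/536.3530 = -0.5089 kJ/K
dS_gen = 0.6466 - 0.5089 = 0.1377 kJ/K (irreversible)

dS_gen = 0.1377 kJ/K, irreversible


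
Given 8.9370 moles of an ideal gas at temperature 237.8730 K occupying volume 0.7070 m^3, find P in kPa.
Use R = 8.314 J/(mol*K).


P = nRT/V = 8.9370 * 8.314 * 237.8730 / 0.7070
= 17674.4915 / 0.7070 = 24999.2808 Pa = 24.9993 kPa

24.9993 kPa


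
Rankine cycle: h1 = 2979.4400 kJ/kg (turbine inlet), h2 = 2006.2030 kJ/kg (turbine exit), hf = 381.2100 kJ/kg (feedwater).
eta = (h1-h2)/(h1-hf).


W = 973.2370 kJ/kg
Q_in = 2598.2300 kJ/kg
eta = 0.3746 = 37.4577%

eta = 37.4577%


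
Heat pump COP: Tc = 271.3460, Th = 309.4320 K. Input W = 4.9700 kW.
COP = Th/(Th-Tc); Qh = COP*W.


COP = 309.4320 / 38.0860 = 8.1246
Qh = 8.1246 * 4.9700 = 40.3791 kW

COP = 8.1246, Qh = 40.3791 kW


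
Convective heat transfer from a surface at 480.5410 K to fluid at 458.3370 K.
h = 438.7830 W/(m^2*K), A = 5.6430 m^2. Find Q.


dT = 22.2040 K
Q = 438.7830 * 5.6430 * 22.2040 = 54978.2690 W

54978.2690 W


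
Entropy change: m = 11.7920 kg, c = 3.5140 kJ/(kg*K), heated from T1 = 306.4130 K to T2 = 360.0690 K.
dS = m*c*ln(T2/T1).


T2/T1 = 1.1751
ln(T2/T1) = 0.1614
dS = 11.7920 * 3.5140 * 0.1614 = 6.6864 kJ/K

6.6864 kJ/K


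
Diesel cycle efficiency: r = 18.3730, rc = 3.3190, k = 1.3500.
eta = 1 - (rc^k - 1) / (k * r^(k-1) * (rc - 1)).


r^(k-1) = 2.7699
rc^k = 5.0508
eta = 0.5329 = 53.2865%

53.2865%


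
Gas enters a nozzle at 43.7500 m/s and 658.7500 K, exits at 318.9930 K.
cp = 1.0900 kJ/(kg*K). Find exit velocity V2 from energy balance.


dT = 339.7570 K
2*cp*1000*dT = 740670.2600
V1^2 = 1914.0625
V2 = sqrt(742584.3225) = 861.7333 m/s

861.7333 m/s


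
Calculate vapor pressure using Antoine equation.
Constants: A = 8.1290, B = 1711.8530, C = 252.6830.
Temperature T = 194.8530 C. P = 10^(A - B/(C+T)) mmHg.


C+T = 447.5360
B/(C+T) = 3.8251
log10(P) = 8.1290 - 3.8251 = 4.3039
P = 10^4.3039 = 20134.3624 mmHg

20134.3624 mmHg


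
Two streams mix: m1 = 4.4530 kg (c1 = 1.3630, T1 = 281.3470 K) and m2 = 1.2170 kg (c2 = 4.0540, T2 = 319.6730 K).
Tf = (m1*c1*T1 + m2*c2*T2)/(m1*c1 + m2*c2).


num = 3284.7949
den = 11.0032
Tf = 298.5320 K

298.5320 K


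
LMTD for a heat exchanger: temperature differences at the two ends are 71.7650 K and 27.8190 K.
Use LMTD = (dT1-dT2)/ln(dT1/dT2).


dT1/dT2 = 2.5797
ln(dT1/dT2) = 0.9477
LMTD = 43.9460 / 0.9477 = 46.3723 K

46.3723 K


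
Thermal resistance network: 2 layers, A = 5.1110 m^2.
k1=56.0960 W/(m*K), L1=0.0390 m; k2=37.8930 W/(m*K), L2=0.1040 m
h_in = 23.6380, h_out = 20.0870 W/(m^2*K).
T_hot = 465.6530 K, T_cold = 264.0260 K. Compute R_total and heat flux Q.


R_conv_in = 1/(23.6380*5.1110) = 0.0083
R_1 = 0.0390/(56.0960*5.1110) = 0.0001
R_2 = 0.1040/(37.8930*5.1110) = 0.0005
R_conv_out = 1/(20.0870*5.1110) = 0.0097
R_total = 0.0187 K/W
Q = 201.6270 / 0.0187 = 10787.5750 W

R_total = 0.0187 K/W, Q = 10787.5750 W


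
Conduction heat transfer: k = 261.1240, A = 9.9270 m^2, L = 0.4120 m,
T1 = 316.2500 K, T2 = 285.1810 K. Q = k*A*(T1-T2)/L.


dT = 31.0690 K
Q = 261.1240 * 9.9270 * 31.0690 / 0.4120 = 195476.6424 W

195476.6424 W


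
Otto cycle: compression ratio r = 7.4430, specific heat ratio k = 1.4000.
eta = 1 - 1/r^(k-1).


r^(k-1) = 2.2320
eta = 1 - 1/2.2320 = 0.5520 = 55.1977%

55.1977%


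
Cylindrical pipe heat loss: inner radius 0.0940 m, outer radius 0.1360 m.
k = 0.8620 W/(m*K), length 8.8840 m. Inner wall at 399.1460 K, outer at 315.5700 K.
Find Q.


dT = 83.5760 K
ln(ro/ri) = 0.3694
Q = 2*pi*0.8620*8.8840*83.5760 / 0.3694 = 10887.4778 W

10887.4778 W


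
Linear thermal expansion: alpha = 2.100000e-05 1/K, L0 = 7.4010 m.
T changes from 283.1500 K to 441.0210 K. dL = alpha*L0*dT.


dT = 157.8710 K
dL = 2.100000e-05 * 7.4010 * 157.8710 = 0.024536 m
L_final = 7.425536 m

dL = 0.024536 m


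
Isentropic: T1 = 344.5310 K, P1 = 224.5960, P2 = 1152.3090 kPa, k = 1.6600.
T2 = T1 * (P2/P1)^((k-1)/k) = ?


(k-1)/k = 0.3976
(P2/P1)^exp = 1.9158
T2 = 344.5310 * 1.9158 = 660.0606 K

660.0606 K


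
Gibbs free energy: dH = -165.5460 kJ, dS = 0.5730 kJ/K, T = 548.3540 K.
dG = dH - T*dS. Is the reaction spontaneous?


T*dS = 548.3540 * 0.5730 = 314.2068 kJ
dG = -165.5460 - 314.2068 = -479.7528 kJ (spontaneous)

dG = -479.7528 kJ, spontaneous


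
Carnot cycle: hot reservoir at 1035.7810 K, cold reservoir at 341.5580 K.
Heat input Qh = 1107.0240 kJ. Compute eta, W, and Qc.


eta = 1 - 341.5580/1035.7810 = 0.6702
W = 0.6702 * 1107.0240 = 741.9730 kJ
Qc = 1107.0240 - 741.9730 = 365.0510 kJ

eta = 67.0241%, W = 741.9730 kJ, Qc = 365.0510 kJ


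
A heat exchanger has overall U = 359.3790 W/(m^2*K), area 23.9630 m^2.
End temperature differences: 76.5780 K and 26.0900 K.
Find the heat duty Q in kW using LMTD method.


LMTD = 46.8889 K
Q = 359.3790 * 23.9630 * 46.8889 = 403797.8968 W = 403.7979 kW

403.7979 kW


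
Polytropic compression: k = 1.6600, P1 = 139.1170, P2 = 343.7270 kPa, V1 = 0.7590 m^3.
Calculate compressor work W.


(k-1)/k = 0.3976
(P2/P1)^exp = 1.4328
W = 2.5152 * 139.1170 * 0.7590 * (1.4328 - 1) = 114.9416 kJ

114.9416 kJ


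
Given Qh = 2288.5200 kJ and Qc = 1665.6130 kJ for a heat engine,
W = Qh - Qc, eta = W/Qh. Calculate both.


W = 2288.5200 - 1665.6130 = 622.9070 kJ
eta = 622.9070 / 2288.5200 = 0.2722 = 27.2188%

W = 622.9070 kJ, eta = 27.2188%


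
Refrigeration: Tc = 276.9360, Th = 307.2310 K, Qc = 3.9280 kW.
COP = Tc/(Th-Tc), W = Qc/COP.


COP = 276.9360 / 30.2950 = 9.1413
W = 3.9280 / 9.1413 = 0.4297 kW

COP = 9.1413, W = 0.4297 kW


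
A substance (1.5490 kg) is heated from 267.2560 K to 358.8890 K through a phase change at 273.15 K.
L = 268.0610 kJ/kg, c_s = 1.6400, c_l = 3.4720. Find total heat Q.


Q1 (sensible, solid) = 1.5490 * 1.6400 * 5.8940 = 14.9729 kJ
Q2 (latent) = 1.5490 * 268.0610 = 415.2265 kJ
Q3 (sensible, liquid) = 1.5490 * 3.4720 * 85.7390 = 461.1153 kJ
Q_total = 891.3147 kJ

891.3147 kJ


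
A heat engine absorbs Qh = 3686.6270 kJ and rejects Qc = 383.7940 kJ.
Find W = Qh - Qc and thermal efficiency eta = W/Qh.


W = 3686.6270 - 383.7940 = 3302.8330 kJ
eta = 3302.8330 / 3686.6270 = 0.8959 = 89.5896%

W = 3302.8330 kJ, eta = 89.5896%


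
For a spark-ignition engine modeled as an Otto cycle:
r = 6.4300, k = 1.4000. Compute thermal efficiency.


r^(k-1) = 2.1052
eta = 1 - 1/2.1052 = 0.5250 = 52.4976%

52.4976%


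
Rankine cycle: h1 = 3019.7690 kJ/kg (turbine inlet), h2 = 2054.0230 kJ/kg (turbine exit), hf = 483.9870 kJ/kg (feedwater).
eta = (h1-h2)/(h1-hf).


W = 965.7460 kJ/kg
Q_in = 2535.7820 kJ/kg
eta = 0.3808 = 38.0847%

eta = 38.0847%


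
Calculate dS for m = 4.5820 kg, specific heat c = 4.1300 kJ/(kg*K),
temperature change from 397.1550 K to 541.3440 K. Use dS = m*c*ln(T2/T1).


T2/T1 = 1.3631
ln(T2/T1) = 0.3097
dS = 4.5820 * 4.1300 * 0.3097 = 5.8612 kJ/K

5.8612 kJ/K


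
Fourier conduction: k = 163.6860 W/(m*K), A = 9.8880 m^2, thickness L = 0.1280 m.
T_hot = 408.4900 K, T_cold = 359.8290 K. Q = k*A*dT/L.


dT = 48.6610 K
Q = 163.6860 * 9.8880 * 48.6610 / 0.1280 = 615305.8635 W

615305.8635 W


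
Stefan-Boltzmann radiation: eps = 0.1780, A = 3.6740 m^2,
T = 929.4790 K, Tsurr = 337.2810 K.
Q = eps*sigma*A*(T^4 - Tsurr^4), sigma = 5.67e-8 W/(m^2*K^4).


T^4 = 7.4638e+11
Tsurr^4 = 1.2941e+10
Q = 0.1780 * 5.67e-8 * 3.6740 * 7.3344e+11 = 27195.9681 W

27195.9681 W


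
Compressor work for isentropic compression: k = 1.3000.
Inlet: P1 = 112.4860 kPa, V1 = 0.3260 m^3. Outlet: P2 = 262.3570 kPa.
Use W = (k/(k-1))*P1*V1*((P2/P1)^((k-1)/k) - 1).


(k-1)/k = 0.2308
(P2/P1)^exp = 1.2158
W = 4.3333 * 112.4860 * 0.3260 * (1.2158 - 1) = 34.2977 kJ

34.2977 kJ


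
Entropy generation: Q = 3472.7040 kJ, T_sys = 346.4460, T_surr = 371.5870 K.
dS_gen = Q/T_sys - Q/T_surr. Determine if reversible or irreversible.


dS_sys = 3472.7040/346.4460 = 10.0238 kJ/K
dS_surr = -3472.7040/371.5870 = -9.3456 kJ/K
dS_gen = 10.0238 - 9.3456 = 0.6782 kJ/K (irreversible)

dS_gen = 0.6782 kJ/K, irreversible


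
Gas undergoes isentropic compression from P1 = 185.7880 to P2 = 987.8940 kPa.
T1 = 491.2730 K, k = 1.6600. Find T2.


(k-1)/k = 0.3976
(P2/P1)^exp = 1.9432
T2 = 491.2730 * 1.9432 = 954.6657 K

954.6657 K


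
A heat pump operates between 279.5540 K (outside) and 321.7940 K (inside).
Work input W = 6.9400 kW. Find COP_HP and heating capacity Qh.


COP = 321.7940 / 42.2400 = 7.6182
Qh = 7.6182 * 6.9400 = 52.8705 kW

COP = 7.6182, Qh = 52.8705 kW


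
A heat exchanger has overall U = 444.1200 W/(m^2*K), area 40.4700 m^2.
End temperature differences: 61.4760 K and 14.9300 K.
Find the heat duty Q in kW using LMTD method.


LMTD = 32.8883 K
Q = 444.1200 * 40.4700 * 32.8883 = 591119.5157 W = 591.1195 kW

591.1195 kW
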